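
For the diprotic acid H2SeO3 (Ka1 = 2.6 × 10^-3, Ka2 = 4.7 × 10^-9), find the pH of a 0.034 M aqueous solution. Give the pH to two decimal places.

Since Ka1 ≫ Ka2, the first ionization dominates [H+].
Ka1 = x²/(0.034 − x) = 2.6 × 10^-3
Solving the quadratic: x = (−Ka1 + √(Ka1² + 4·Ka1·C₀))/2 = 8.19 × 10^-3 M
pH = −log(8.19 × 10^-3) = 2.09

pH = 2.09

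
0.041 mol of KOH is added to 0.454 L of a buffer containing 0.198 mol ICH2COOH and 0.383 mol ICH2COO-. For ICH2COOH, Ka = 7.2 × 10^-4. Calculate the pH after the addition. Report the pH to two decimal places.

After neutralization: n(ICH2COOH) = 0.157 mol, n(ICH2COO-) = 0.424 mol.
pKa = −log(7.2 × 10^-4) = 3.143
pH = pKa + log([A⁻]/[HA]) = 3.143 + log(0.424/0.157) = 3.143 +0.431

pH = 3.57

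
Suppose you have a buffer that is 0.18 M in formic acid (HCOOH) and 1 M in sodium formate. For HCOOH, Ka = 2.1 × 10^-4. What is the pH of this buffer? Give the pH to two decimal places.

pKa = −log(2.1 × 10^-4) = 3.678
Henderson–Hasselbalch: pH = pKa + log([HCOO-]/[HCOOH]) = 3.678 + log(1/0.18)
pH = 3.678 + (+0.745) = 4.42

pH = 4.42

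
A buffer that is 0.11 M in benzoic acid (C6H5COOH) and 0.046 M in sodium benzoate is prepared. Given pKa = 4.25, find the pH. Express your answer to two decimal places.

pH = 3.87

Using pH = pKa + log([base]/[acid]) with [base]/[acid] = 0.046/0.11:
pH = 4.25 + (-0.379) = 3.87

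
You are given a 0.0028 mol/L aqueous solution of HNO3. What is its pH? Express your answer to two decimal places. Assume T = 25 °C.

HNO3 is a strong acid and dissociates completely, so [H+] = 0.0028 M.
pH = -log(0.0028) = 2.55

pH = 2.55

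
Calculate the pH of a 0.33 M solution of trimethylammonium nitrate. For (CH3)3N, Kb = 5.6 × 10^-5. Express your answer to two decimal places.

(CH3)3NH+ is the conjugate acid of the weak base (CH3)3N.
Ka = Kw/Kb = 1.0×10^-14 / 5.6 × 10^-5 = 1.79 × 10^-10
Let x = [H+] at equilibrium. Ka = x²/(0.33 − x).
Assume x ≪ 0.33: x ≈ √(1.79 × 10^-10 × 0.33) = 7.69 × 10^-6 M
pH = −log(7.69 × 10^-6) = 5.11

pH = 5.11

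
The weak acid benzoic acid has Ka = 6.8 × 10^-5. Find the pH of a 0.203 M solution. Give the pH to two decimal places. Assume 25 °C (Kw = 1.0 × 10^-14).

pH = 2.43

C6H5COOH ⇌ C6H5COO- + H+
Ka = [H+]²/(0.203 − [H+]) = 6.8 × 10^-5
Assume [H+] ≪ 0.203: [H+] ≈ √(6.8 × 10^-5 × 0.203) = 3.72 × 10^-3 M
Check: 1.8% ionized — well under 5%, approximation valid.
pH = −log[H+] = −log(3.72 × 10^-3) = 2.43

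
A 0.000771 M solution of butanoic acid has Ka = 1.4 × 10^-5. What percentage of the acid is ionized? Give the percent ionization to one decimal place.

12.6%

CH3(CH2)2COOH ⇌ CH3(CH2)2COO- + H+; let x = [H+] at equilibrium.
Ka = x²/(C₀ − x); solving the quadratic gives x = 9.71 × 10^-5 M.
% ionization = x/C₀ × 100% = 9.71 × 10^-5/0.000771 × 100% = 12.6%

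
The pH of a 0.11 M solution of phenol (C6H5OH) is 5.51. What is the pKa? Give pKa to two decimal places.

[H+] = 10^(-5.51) = 3.09 × 10^-6 M
At equilibrium [HA] = 0.11 − 3.09 × 10^-6 = 1.10 × 10^-1 M
Ka = [H+][A-]/[HA] = (3.09 × 10^-6)² / 1.10 × 10^-1 = 8.68 × 10^-11
pKa = -log(8.68 × 10^-11) = 10.06

pKa = 10.06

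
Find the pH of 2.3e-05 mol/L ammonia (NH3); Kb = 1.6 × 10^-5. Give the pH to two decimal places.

NH3 + H2O ⇌ NH4+ + OH-
Kb = [OH-]²/(2.3e-05 − [OH-]) = 1.6 × 10^-5
[OH-] is not negligible relative to C₀; solve [OH-]² + 1.6e-05·[OH-] − 3.68e-10 = 0.
[OH-] = [−1.6e-05 + √(1.6e-05² + 1.47e-09)]/2 = 1.28 × 10^-5 M
pOH = −log(1.28 × 10^-5) = 4.89; pH = 14.00 − 4.89 = 9.11

pH = 9.11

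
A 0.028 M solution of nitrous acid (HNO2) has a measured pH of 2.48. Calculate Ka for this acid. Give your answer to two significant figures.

[H+] = 10^(-2.48) = 3.31 × 10^-3 M
At equilibrium [HA] = 0.028 − 3.31 × 10^-3 = 2.47 × 10^-2 M
Ka = [H+][A-]/[HA] = (3.31 × 10^-3)² / 2.47 × 10^-2 = 4.4 × 10^-4

Ka = 4.4 × 10^-4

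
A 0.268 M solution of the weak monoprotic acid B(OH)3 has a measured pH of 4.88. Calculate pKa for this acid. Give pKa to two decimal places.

[H+] = 10^(-4.88) = 1.32 × 10^-5 M
At equilibrium [HA] = 0.268 − 1.32 × 10^-5 = 2.68 × 10^-1 M
Ka = [H+][A-]/[HA] = (1.32 × 10^-5)² / 2.68 × 10^-1 = 6.50 × 10^-10
pKa = -log(6.50 × 10^-10) = 9.19

pKa = 9.19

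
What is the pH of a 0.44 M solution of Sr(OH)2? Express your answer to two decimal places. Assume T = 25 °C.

pH = 13.94

Sr(OH)2 is a strong base (each formula unit releases 2 OH-); [OH-] = 0.88 M.
pOH = -log(0.88) = 0.06
pH = 14.00 - 0.06 = 13.94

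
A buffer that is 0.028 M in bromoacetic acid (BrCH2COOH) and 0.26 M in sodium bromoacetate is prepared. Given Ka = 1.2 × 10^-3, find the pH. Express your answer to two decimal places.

pKa = −log(1.2 × 10^-3) = 2.921
pH = pKa + log([A⁻]/[HA]) = 2.921 + log(0.26/0.028)
pH = 2.921 + (+0.968) = 3.89

pH = 3.89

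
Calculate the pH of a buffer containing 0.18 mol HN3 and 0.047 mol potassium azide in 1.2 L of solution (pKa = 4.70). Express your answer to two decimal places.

pH = 4.12

Henderson–Hasselbalch: pH = pKa + log([N3-]/[HN3]) = 4.70 + log(0.047/0.18)
pH = 4.70 + (-0.583) = 4.12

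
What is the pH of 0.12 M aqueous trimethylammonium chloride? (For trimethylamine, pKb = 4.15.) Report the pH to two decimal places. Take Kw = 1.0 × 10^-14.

(CH3)3NH+ is the conjugate acid of the weak base (CH3)3N.
Kb = 10^(−4.15) = 7.08 × 10^-5
Ka = Kw/Kb = 1.0×10^-14 / 7.08 × 10^-5 = 1.41 × 10^-10
From the ICE table, Ka = [H+]²/(0.12 − [H+]) = 1.41 × 10^-10.
Neglecting [H+] in the denominator: [H+] = √(1.41 × 10^-10 × 0.12) = 4.11 × 10^-6 M
pH = −log(4.11 × 10^-6) = 5.39

pH = 5.39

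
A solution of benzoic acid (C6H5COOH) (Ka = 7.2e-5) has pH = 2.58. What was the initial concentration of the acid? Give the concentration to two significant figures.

[H+] = 10^(-2.58) = 2.63 × 10^-3 M = x
Ka = x²/(C₀ − x) ⇒ C₀ = x + x²/Ka
C₀ = 2.63 × 10^-3 + (2.63 × 10^-3)²/(7.2 × 10^-5) = 9.87 × 10^-2 M

C₀ = 9.9 × 10^-2 M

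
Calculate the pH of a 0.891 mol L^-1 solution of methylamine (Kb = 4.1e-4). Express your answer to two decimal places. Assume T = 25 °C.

CH3NH2 + H2O ⇌ CH3NH3+ + OH-
Kb = [OH-]²/(0.891 − [OH-]) = 4.1 × 10^-4
Assume [OH-] ≪ 0.891: [OH-] ≈ √(4.1 × 10^-4 × 0.891) = 1.91 × 10^-2 M
([OH-]/C₀ = 2.1% < 5%, so the approximation holds.)
pOH = −log(1.91 × 10^-2) = 1.72; pH = 14.00 − 1.72 = 12.28

pH = 12.28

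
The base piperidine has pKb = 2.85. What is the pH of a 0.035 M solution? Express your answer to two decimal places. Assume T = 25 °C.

pH = 11.80

C5H10NH + H2O ⇌ C5H10NH2+ + OH-
Kb = 10^(−2.85) = 1.41 × 10^-3
Kb = x²/(0.035 − x) = 1.41 × 10^-3
The 5% rule fails; solving x² + Kb·x − Kb·C₀ = 0 exactly:
x = [−0.00141 + √(0.00141² + 0.000197)]/2 = 6.36 × 10^-3 M
pOH = −log(6.36 × 10^-3) = 2.20; pH = 14.00 − 2.20 = 11.80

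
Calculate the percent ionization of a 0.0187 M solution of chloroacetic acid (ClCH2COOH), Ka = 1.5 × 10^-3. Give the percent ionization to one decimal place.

ClCH2COOH ⇌ ClCH2COO- + H+; let x = [H+] at equilibrium.
Solve x² + 0.0015x − 2.81e-05 = 0 → x = 4.60 × 10^-3 M
Fraction ionized = 4.60 × 10^-3 / 0.0187 = 0.2460 → 24.6%

24.6%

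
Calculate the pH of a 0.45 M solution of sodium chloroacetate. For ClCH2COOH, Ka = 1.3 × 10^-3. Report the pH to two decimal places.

pH = 8.27

ClCH2COO- is the conjugate base of the weak acid ClCH2COOH.
Kb = Kw/Ka = 1.0×10^-14 / 1.3 × 10^-3 = 7.69 × 10^-12
Kb = [OH-]²/(0.45 − [OH-]) = 7.69 × 10^-12
Neglecting [OH-] in the denominator: [OH-] = √(7.69 × 10^-12 × 0.45) = 1.86 × 10^-6 M
Check: 0.00041% ionized — well under 5%, approximation valid.
pOH = 5.73, so pH = 14.00 − pOH = 8.27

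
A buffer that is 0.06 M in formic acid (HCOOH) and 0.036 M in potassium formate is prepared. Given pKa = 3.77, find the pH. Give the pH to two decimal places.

pH = 3.55

Using pH = pKa + log([base]/[acid]) with [base]/[acid] = 0.036/0.06:
pH = 3.77 + (-0.222) = 3.55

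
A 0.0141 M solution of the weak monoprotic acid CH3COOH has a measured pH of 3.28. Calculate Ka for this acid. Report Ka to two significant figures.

Ka = 2.0 × 10^-5

[H+] = 10^(-3.28) = 5.25 × 10^-4 M
At equilibrium [HA] = 0.0141 − 5.25 × 10^-4 = 1.36 × 10^-2 M
Ka = [H+][A-]/[HA] = (5.25 × 10^-4)² / 1.36 × 10^-2 = 2.0 × 10^-5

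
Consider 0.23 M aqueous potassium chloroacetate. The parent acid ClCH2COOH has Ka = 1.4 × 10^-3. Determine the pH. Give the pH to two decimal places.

ClCH2COO- is the conjugate base of the weak acid ClCH2COOH.
Kb = Kw/Ka = 1.0×10^-14 / 1.4 × 10^-3 = 7.14 × 10^-12
From the ICE table, Kb = [OH-]²/(0.23 − [OH-]) = 7.14 × 10^-12.
Assume [OH-] ≪ 0.23: [OH-] ≈ √(7.14 × 10^-12 × 0.23) = 1.28 × 10^-6 M
Check: 0.00056% ionized — well under 5%, approximation valid.
pOH = 5.89, so pH = 14.00 − pOH = 8.11

pH = 8.11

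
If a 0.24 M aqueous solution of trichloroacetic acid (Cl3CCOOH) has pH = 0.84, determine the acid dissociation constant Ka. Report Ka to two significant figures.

[H+] = 10^(-0.84) = 1.45 × 10^-1 M
At equilibrium [HA] = 0.24 − 1.45 × 10^-1 = 9.50 × 10^-2 M
Ka = [H+][A-]/[HA] = (1.45 × 10^-1)² / 9.50 × 10^-2 = 2.2 × 10^-1

Ka = 2.2 × 10^-1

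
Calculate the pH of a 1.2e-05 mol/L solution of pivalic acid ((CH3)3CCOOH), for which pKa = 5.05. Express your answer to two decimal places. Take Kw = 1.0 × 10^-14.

pH = 5.17

(CH3)3CCOOH ⇌ (CH3)3CCOO- + H+
Ka = 10^(−5.05) = 8.91 × 10^-6
Let x = [H+] at equilibrium. Ka = x²/(1.2e-05 − x).
The 5% rule fails; solving x² + Ka·x − Ka·C₀ = 0 exactly:
x = [−8.91e-06 + √(8.91e-06² + 4.28e-10)]/2 = 6.80 × 10^-6 M
pH = −log[H+] = −log(6.80 × 10^-6) = 5.17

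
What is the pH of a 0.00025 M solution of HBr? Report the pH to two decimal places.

HBr is a strong acid and dissociates completely, so [H+] = 0.00025 M.
pH = -log(0.00025) = 3.60

pH = 3.60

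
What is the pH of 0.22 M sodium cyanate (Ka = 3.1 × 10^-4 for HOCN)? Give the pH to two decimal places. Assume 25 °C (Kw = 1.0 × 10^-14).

OCN- is the conjugate base of the weak acid HOCN.
Kb = Kw/Ka = 1.0×10^-14 / 3.1 × 10^-4 = 3.23 × 10^-11
From the ICE table, Kb = [OH-]²/(0.22 − [OH-]) = 3.23 × 10^-11.
Assume [OH-] ≪ 0.22: [OH-] ≈ √(3.23 × 10^-11 × 0.22) = 2.67 × 10^-6 M
([OH-]/C₀ = 0.0012% < 5%, so the approximation holds.)
pOH = −log(2.67 × 10^-6) = 5.57; pH = 14.00 − 5.57 = 8.43

pH = 8.43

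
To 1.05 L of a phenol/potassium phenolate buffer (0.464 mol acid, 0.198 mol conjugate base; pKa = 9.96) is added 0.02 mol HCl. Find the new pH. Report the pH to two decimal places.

Added H+ converts C6H5O- to C6H5OH: C6H5OH → 0.484 mol, C6H5O- → 0.178 mol.
Henderson–Hasselbalch with mole ratio 0.178/0.484: pH = 9.96 + (-0.434)

pH = 9.53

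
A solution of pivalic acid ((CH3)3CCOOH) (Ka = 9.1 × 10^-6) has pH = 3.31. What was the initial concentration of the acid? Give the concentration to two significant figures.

[H+] = 10^(-3.31) = 4.90 × 10^-4 M = x
Ka = x²/(C₀ − x) ⇒ C₀ = x + x²/Ka
C₀ = 4.90 × 10^-4 + (4.90 × 10^-4)²/(9.1 × 10^-6) = 2.69 × 10^-2 M

C₀ = 2.7 × 10^-2 M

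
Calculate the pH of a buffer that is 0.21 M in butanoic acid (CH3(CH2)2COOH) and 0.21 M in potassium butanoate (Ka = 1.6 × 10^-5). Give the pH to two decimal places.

pH = 4.80

pKa = −log(1.6 × 10^-5) = 4.796
Using pH = pKa + log([base]/[acid]) with [base]/[acid] = 0.21/0.21:
pH = 4.796 + (+0.000) = 4.80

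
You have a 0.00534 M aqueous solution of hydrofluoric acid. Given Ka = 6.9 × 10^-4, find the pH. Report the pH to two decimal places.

HF ⇌ F- + H+
Ka = [H+]²/(0.00534 − [H+]) = 6.9 × 10^-4
Here C₀/Ka ≈ 7.74, so the small-[H+] approximation fails. Use the quadratic:
[H+] = (−Ka + √(Ka² + 4·Ka·C₀))/2 = 1.61 × 10^-3 M
pH = −log[H+] = −log(1.61 × 10^-3) = 2.79

pH = 2.79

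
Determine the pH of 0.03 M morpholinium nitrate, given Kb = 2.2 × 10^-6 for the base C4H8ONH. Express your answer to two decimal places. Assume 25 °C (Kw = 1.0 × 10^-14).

C4H8ONH2+ is the conjugate acid of the weak base C4H8ONH.
Ka = Kw/Kb = 1.0×10^-14 / 2.2 × 10^-6 = 4.55 × 10^-9
Ka = x²/(0.03 − x) = 4.55 × 10^-9
Assume x ≪ 0.03: x ≈ √(4.55 × 10^-9 × 0.03) = 1.17 × 10^-5 M
(x/C₀ = 0.039% < 5%, so the approximation holds.)
pH = −log[H+] = −log(1.17 × 10^-5) = 4.93

pH = 4.93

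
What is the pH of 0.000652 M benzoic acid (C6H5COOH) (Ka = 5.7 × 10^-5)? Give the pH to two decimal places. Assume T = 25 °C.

C6H5COOH ⇌ C6H5COO- + H+
From the ICE table, Ka = [H+]²/(0.000652 − [H+]) = 5.7 × 10^-5.
The 5% rule fails; solving [H+]² + Ka·[H+] − Ka·C₀ = 0 exactly:
[H+] = [−5.7e-05 + √(5.7e-05² + 1.49e-07)]/2 = 1.66 × 10^-4 M
pH = −log[H+] = −log(1.66 × 10^-4) = 3.78

pH = 3.78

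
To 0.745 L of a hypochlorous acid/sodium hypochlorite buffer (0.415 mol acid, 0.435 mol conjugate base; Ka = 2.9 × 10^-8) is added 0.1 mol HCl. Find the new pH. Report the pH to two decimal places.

pH = 7.35

Added H+ converts OCl- to HOCl: HOCl → 0.515 mol, OCl- → 0.335 mol.
pKa = −log(2.9 × 10^-8) = 7.538
pH = pKa + log([A⁻]/[HA]) = 7.538 + log(0.335/0.515) = 7.538 -0.187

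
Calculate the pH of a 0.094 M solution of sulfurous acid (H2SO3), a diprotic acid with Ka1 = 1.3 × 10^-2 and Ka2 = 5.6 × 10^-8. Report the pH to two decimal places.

Ka1 ≫ Ka2, so treat the first dissociation as the only significant source of H+.
Ka1 = x²/(0.094 − x) = 1.3 × 10^-2
Solving the quadratic: x = (−Ka1 + √(Ka1² + 4·Ka1·C₀))/2 = 2.91 × 10^-2 M
pH = −log(2.91 × 10^-2) = 1.54

pH = 1.54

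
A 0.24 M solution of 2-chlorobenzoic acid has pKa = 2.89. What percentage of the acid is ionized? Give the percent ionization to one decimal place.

7.1%

ClC6H4COOH ⇌ ClC6H4COO- + H+; let x = [H+] at equilibrium.
Ka = 10^(−2.89) = 1.29 × 10^-3
Solve x² + 0.00129x − 0.00031 = 0 → x = 1.70 × 10^-2 M
Fraction ionized = 1.70 × 10^-2 / 0.24 = 0.0708 → 7.1%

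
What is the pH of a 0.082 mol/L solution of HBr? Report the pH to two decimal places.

pH = 1.09

HBr is a strong acid and dissociates completely, so [H+] = 0.082 M.
pH = -log(0.082) = 1.09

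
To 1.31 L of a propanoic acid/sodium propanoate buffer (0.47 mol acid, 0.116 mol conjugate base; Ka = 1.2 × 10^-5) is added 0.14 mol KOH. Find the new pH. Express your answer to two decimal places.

OH- converts CH3CH2COOH to CH3CH2COO-: CH3CH2COOH → 0.33 mol, CH3CH2COO- → 0.256 mol.
pKa = −log(1.2 × 10^-5) = 4.921
Henderson–Hasselbalch with mole ratio 0.256/0.33: pH = 4.921 + (-0.110)

pH = 4.81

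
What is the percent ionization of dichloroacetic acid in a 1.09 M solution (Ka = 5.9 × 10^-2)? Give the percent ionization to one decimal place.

20.7%

Cl2CHCOOH ⇌ Cl2CHCOO- + H+; let x = [H+] at equilibrium.
Solve x² + 0.059x − 0.0643 = 0 → x = 2.26 × 10^-1 M
Fraction ionized = 2.26 × 10^-1 / 1.09 = 0.2073 → 20.7%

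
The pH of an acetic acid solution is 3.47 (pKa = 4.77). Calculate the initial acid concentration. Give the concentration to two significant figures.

[H+] = 10^(-3.47) = 3.39 × 10^-4 M = x
Ka = 10^(−4.77) = 1.70 × 10^-5
Ka = x²/(C₀ − x) ⇒ C₀ = x + x²/Ka
C₀ = 3.39 × 10^-4 + (3.39 × 10^-4)²/(1.70 × 10^-5) = 7.10 × 10^-3 M

C₀ = 7.1 × 10^-3 M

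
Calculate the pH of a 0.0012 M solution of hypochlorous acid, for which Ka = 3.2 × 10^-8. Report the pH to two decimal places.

pH = 5.21

HOCl ⇌ OCl- + H+
Ka = [H+]²/(0.0012 − [H+]) = 3.2 × 10^-8
Since Ka ≪ C₀, [H+] ≈ √(Ka·C₀) = 6.20 × 10^-6 M.
Check: 0.52% ionized — well under 5%, approximation valid.
pH = −log[H+] = −log(6.20 × 10^-6) = 5.21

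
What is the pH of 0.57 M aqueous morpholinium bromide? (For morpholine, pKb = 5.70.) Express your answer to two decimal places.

pH = 4.27

C4H8ONH2+ is the conjugate acid of the weak base C4H8ONH.
Kb = 10^(−5.70) = 2.00 × 10^-6
Ka = Kw/Kb = 1.0×10^-14 / 2.00 × 10^-6 = 5.00 × 10^-9
Let x = [H+] at equilibrium. Ka = x²/(0.57 − x).
Since Ka ≪ C₀, x ≈ √(Ka·C₀) = 5.34 × 10^-5 M.
Check: 0.0094% ionized — well under 5%, approximation valid.
pH = −log(5.34 × 10^-5) = 4.27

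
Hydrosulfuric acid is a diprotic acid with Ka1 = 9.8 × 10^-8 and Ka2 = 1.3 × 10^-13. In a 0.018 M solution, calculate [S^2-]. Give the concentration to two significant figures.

First ionization gives [H+] ≈ [HS-] = 4.20 × 10^-5 M.
Second step: Ka2 = [H+][S^2-]/[HS-] ≈ [S^2-] (since [H+] ≈ [HS-]).
So [S^2-] ≈ Ka2.

1.3 × 10^-13 M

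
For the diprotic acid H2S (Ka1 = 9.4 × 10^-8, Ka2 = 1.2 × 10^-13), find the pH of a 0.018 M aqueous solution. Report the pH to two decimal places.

Since Ka1 ≫ Ka2, the first ionization dominates [H+].
Ka1 = x²/(0.018 − x) = 9.4 × 10^-8
x ≈ √(9.4 × 10^-8 × 0.018) = 4.11 × 10^-5 M
pH = −log(4.11 × 10^-5) = 4.39

pH = 4.39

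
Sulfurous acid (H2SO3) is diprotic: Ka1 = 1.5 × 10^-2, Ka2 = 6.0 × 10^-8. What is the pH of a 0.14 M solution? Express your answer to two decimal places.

pH = 1.41

Since Ka1 ≫ Ka2, the first ionization dominates [H+].
Ka1 = x²/(0.14 − x) = 1.5 × 10^-2
Solving the quadratic: x = (−Ka1 + √(Ka1² + 4·Ka1·C₀))/2 = 3.89 × 10^-2 M
pH = −log(3.89 × 10^-2) = 1.41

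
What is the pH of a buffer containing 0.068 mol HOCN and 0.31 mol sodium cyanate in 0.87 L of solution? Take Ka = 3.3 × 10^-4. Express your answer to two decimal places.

pKa = −log(3.3 × 10^-4) = 3.481
Henderson–Hasselbalch: pH = pKa + log([OCN-]/[HOCN]) = 3.481 + log(0.31/0.068)
pH = 3.481 + (+0.659) = 4.14

pH = 4.14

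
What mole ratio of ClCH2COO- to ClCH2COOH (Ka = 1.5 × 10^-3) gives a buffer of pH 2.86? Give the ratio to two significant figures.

pKa = -log(1.5 × 10^-3) = 2.824
pH = pKa + log(r) ⇒ log(r) = 2.86 − 2.824 = +0.036
r = [ClCH2COO-]/[ClCH2COOH] = 10^(+0.036) = 1.09

ratio = 1.1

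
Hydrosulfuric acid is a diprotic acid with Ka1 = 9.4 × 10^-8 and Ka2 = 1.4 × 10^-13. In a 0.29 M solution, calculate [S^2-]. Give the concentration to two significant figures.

First ionization gives [H+] ≈ [HS-] = 1.65 × 10^-4 M.
Second step: Ka2 = [H+][S^2-]/[HS-] ≈ [S^2-] (since [H+] ≈ [HS-]).
So [S^2-] ≈ Ka2.

1.4 × 10^-13 M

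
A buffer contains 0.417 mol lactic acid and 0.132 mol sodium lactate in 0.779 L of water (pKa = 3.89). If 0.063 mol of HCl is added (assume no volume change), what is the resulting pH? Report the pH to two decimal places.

Added H+ converts CH3CH(OH)COO- to CH3CH(OH)COOH: CH3CH(OH)COOH → 0.48 mol, CH3CH(OH)COO- → 0.069 mol.
Henderson–Hasselbalch with mole ratio 0.069/0.48: pH = 3.89 + (-0.842)

pH = 3.05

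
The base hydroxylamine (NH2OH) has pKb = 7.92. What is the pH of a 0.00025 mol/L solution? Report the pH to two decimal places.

NH2OH + H2O ⇌ NH3OH+ + OH-
Kb = 10^(−7.92) = 1.20 × 10^-8
Kb = x²/(0.00025 − x) = 1.20 × 10^-8
Since Kb ≪ C₀, x ≈ √(Kb·C₀) = 1.73 × 10^-6 M.
Check: 0.69% ionized — well under 5%, approximation valid.
pOH = −log(1.73 × 10^-6) = 5.76; pH = 14.00 − 5.76 = 8.24

pH = 8.24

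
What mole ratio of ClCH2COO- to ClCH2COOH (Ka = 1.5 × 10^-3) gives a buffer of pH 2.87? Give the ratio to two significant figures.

pKa = -log(1.5 × 10^-3) = 2.824
pH = pKa + log(r) ⇒ log(r) = 2.87 − 2.824 = +0.046
r = [ClCH2COO-]/[ClCH2COOH] = 10^(+0.046) = 1.11

ratio = 1.1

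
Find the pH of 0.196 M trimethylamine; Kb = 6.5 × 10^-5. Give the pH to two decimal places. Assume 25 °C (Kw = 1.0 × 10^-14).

(CH3)3N + H2O ⇌ (CH3)3NH+ + OH-
Kb = x²/(0.196 − x) = 6.5 × 10^-5
Assume x ≪ 0.196: x ≈ √(6.5 × 10^-5 × 0.196) = 3.57 × 10^-3 M
(x/C₀ = 1.8% < 5%, so the approximation holds.)
pOH = 2.45, so pH = 14.00 − pOH = 11.55

pH = 11.55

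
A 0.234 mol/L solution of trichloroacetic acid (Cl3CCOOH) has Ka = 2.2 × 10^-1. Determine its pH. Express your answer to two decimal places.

Cl3CCOOH ⇌ Cl3CCOO- + H+
Let x = [H+] at equilibrium. Ka = x²/(0.234 − x).
Here C₀/Ka ≈ 1.06, so the small-x approximation fails. Use the quadratic:
x = [−0.22 + √(0.22² + 0.206)]/2 = 1.42 × 10^-1 M
pH = −log(1.42 × 10^-1) = 0.85

pH = 0.85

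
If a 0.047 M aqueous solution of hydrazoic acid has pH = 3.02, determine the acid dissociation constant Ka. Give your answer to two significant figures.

[H+] = 10^(-3.02) = 9.55 × 10^-4 M
At equilibrium [HA] = 0.047 − 9.55 × 10^-4 = 4.60 × 10^-2 M
Ka = [H+][A-]/[HA] = (9.55 × 10^-4)² / 4.60 × 10^-2 = 2.0 × 10^-5

Ka = 2.0 × 10^-5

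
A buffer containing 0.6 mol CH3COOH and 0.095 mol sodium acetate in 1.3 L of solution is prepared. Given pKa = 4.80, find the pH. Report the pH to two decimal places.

Henderson–Hasselbalch: pH = pKa + log([CH3COO-]/[CH3COOH]) = 4.80 + log(0.095/0.6)
pH = 4.80 + (-0.800) = 4.00

pH = 4.00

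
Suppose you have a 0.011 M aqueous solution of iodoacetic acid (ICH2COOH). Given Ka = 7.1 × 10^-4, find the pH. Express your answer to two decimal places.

pH = 2.61

ICH2COOH ⇌ ICH2COO- + H+
From the ICE table, Ka = [H+]²/(0.011 − [H+]) = 7.1 × 10^-4.
The 5% rule fails; solving [H+]² + Ka·[H+] − Ka·C₀ = 0 exactly:
[H+] = (−Ka + √(Ka² + 4·Ka·C₀))/2 = 2.46 × 10^-3 M
pH = −log[H+] = −log(2.46 × 10^-3) = 2.61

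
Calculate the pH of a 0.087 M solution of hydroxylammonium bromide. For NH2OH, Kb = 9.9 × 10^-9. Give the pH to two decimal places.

NH3OH+ is the conjugate acid of the weak base NH2OH.
Ka = Kw/Kb = 1.0×10^-14 / 9.9 × 10^-9 = 1.01 × 10^-6
Let x = [H+] at equilibrium. Ka = x²/(0.087 − x).
Since Ka ≪ C₀, x ≈ √(Ka·C₀) = 2.96 × 10^-4 M.
(x/C₀ = 0.34% < 5%, so the approximation holds.)
pH = −log[H+] = −log(2.96 × 10^-4) = 3.53

pH = 3.53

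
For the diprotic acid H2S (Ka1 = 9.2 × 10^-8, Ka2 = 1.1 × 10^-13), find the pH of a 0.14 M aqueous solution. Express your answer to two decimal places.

Ka1 ≫ Ka2, so treat the first dissociation as the only significant source of H+.
Ka1 = x²/(0.14 − x) = 9.2 × 10^-8
x ≈ √(9.2 × 10^-8 × 0.14) = 1.13 × 10^-4 M
pH = −log(1.13 × 10^-4) = 3.95

pH = 3.95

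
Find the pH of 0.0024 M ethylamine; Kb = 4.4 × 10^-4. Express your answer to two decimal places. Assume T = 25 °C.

C2H5NH2 + H2O ⇌ C2H5NH3+ + OH-
Kb = x²/(0.0024 − x) = 4.4 × 10^-4
The 5% rule fails; solving x² + Kb·x − Kb·C₀ = 0 exactly:
x = (−Kb + √(Kb² + 4·Kb·C₀))/2 = 8.31 × 10^-4 M
pOH = −log(8.31 × 10^-4) = 3.08; pH = 14.00 − 3.08 = 10.92

pH = 10.92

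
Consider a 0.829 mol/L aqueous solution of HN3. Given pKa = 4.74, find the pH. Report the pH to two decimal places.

HN3 ⇌ N3- + H+
Ka = 10^(−4.74) = 1.82 × 10^-5
Ka = x²/(0.829 − x) = 1.82 × 10^-5
Since Ka ≪ C₀, x ≈ √(Ka·C₀) = 3.88 × 10^-3 M.
Check: 0.47% ionized — well under 5%, approximation valid.
pH = −log(3.88 × 10^-3) = 2.41

pH = 2.41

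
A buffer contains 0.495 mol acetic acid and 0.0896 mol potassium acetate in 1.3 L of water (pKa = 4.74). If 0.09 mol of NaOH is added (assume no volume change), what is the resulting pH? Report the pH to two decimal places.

pH = 4.39

OH- converts CH3COOH to CH3COO-: CH3COOH → 0.405 mol, CH3COO- → 0.18 mol.
Henderson–Hasselbalch with mole ratio 0.18/0.405: pH = 4.74 + (-0.352)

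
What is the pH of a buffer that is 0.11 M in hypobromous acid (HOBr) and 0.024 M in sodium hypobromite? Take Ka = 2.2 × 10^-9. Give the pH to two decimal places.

pKa = −log(2.2 × 10^-9) = 8.658
Henderson–Hasselbalch: pH = pKa + log([OBr-]/[HOBr]) = 8.658 + log(0.024/0.11)
pH = 8.658 + (-0.661) = 8.00

pH = 8.00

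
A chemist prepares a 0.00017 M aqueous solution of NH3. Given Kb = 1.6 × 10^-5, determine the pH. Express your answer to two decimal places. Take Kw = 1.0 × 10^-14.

NH3 + H2O ⇌ NH4+ + OH-
From the ICE table, Kb = x²/(0.00017 − x) = 1.6 × 10^-5.
Here C₀/Kb ≈ 10.6, so the small-x approximation fails. Use the quadratic:
x = [−1.6e-05 + √(1.6e-05² + 1.09e-08)]/2 = 4.48 × 10^-5 M
pOH = −log(4.48 × 10^-5) = 4.35; pH = 14.00 − 4.35 = 9.65

pH = 9.65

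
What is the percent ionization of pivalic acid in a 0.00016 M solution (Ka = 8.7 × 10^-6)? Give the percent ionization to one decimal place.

(CH3)3CCOOH ⇌ (CH3)3CCOO- + H+; let x = [H+] at equilibrium.
Ka = x²/(C₀ − x); solving the quadratic gives x = 3.32 × 10^-5 M.
% ionization = x/C₀ × 100% = 3.32 × 10^-5/0.00016 × 100% = 20.8%

20.8%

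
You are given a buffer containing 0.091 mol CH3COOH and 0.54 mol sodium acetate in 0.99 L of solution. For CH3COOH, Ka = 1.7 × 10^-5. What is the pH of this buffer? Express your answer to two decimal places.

pH = 5.54

pKa = −log(1.7 × 10^-5) = 4.770
pH = pKa + log([A⁻]/[HA]) = 4.770 + log(0.54/0.091)
pH = 4.770 + (+0.773) = 5.54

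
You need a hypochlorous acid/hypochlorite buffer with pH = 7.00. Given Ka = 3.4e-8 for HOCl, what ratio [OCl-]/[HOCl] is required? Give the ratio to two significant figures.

ratio = 0.34

pKa = -log(3.4 × 10^-8) = 7.469
pH = pKa + log(r) ⇒ log(r) = 7.00 − 7.469 = -0.469
r = [OCl-]/[HOCl] = 10^(-0.469) = 0.34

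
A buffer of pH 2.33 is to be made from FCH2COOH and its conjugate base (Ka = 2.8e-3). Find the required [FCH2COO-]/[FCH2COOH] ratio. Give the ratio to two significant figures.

pKa = -log(2.8 × 10^-3) = 2.553
pH = pKa + log(r) ⇒ log(r) = 2.33 − 2.553 = -0.223
r = [FCH2COO-]/[FCH2COOH] = 10^(-0.223) = 0.598

ratio = 0.60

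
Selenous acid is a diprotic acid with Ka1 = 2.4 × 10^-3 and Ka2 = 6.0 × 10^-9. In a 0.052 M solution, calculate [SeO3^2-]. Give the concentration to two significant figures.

First ionization gives [H+] ≈ [HSeO3-] = 1.00 × 10^-2 M.
Second step: Ka2 = [H+][SeO3^2-]/[HSeO3-] ≈ [SeO3^2-] (since [H+] ≈ [HSeO3-]).
So [SeO3^2-] ≈ Ka2.

6.0 × 10^-9 M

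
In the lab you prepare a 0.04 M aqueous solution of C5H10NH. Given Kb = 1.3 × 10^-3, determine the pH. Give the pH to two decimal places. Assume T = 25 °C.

C5H10NH + H2O ⇌ C5H10NH2+ + OH-
From the ICE table, Kb = x²/(0.04 − x) = 1.3 × 10^-3.
x is not negligible relative to C₀; solve x² + 0.0013·x − 5.2e-05 = 0.
x = (−Kb + √(Kb² + 4·Kb·C₀))/2 = 6.59 × 10^-3 M
pOH = −log(6.59 × 10^-3) = 2.18; pH = 14.00 − 2.18 = 11.82

pH = 11.82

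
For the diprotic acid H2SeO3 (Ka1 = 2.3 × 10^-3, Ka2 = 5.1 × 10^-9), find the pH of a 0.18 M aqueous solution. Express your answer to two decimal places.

Ka1 ≫ Ka2, so treat the first dissociation as the only significant source of H+.
Ka1 = x²/(0.18 − x) = 2.3 × 10^-3
Solving the quadratic: x = (−Ka1 + √(Ka1² + 4·Ka1·C₀))/2 = 1.92 × 10^-2 M
pH = −log(1.92 × 10^-2) = 1.72

pH = 1.72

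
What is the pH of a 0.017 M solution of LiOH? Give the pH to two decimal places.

LiOH is a strong base; [OH-] = 0.017 M.
pOH = -log(0.017) = 1.77
pH = 14.00 - 1.77 = 12.23

pH = 12.23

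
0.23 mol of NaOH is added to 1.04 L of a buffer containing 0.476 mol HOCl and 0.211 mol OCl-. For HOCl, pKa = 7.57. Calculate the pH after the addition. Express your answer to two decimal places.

After neutralization: n(HOCl) = 0.246 mol, n(OCl-) = 0.441 mol.
pH = pKa + log([A⁻]/[HA]) = 7.57 + log(0.441/0.246) = 7.57 +0.254

pH = 7.82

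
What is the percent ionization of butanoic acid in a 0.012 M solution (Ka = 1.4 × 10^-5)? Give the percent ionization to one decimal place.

CH3(CH2)2COOH ⇌ CH3(CH2)2COO- + H+; let x = [H+] at equilibrium.
x ≈ √(Ka·C₀) = √(1.4 × 10^-5 × 0.012) = 4.10 × 10^-4 M
% ionization = x/C₀ × 100% = 4.10 × 10^-4/0.012 × 100% = 3.4%

3.4%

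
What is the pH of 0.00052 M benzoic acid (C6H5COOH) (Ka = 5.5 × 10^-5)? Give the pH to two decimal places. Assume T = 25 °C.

pH = 3.84

C6H5COOH ⇌ C6H5COO- + H+
From the ICE table, Ka = x²/(0.00052 − x) = 5.5 × 10^-5.
Here C₀/Ka ≈ 9.45, so the small-x approximation fails. Use the quadratic:
x = [−5.5e-05 + √(5.5e-05² + 1.14e-07)]/2 = 1.44 × 10^-4 M
pH = −log(1.44 × 10^-4) = 3.84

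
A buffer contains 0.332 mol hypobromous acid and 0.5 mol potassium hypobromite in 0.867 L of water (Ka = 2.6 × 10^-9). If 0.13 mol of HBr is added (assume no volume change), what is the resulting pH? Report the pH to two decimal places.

pH = 8.49

After neutralization: n(HOBr) = 0.462 mol, n(OBr-) = 0.37 mol.
pKa = −log(2.6 × 10^-9) = 8.585
pH = pKa + log(n_OBr-/n_HOBr) = 8.585 + log(0.37/0.462) = 8.585 + (-0.096)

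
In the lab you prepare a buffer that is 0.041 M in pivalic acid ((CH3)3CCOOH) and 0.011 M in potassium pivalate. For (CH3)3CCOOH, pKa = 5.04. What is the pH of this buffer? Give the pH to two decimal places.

pH = 4.47

Using pH = pKa + log([base]/[acid]) with [base]/[acid] = 0.011/0.041:
pH = 5.04 + (-0.571) = 4.47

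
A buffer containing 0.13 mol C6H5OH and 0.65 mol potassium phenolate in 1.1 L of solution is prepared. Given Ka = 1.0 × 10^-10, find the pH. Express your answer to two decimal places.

pH = 10.70

pKa = −log(1.0 × 10^-10) = 10.000
pH = pKa + log([A⁻]/[HA]) = 10.000 + log(0.65/0.13)
pH = 10.000 + (+0.699) = 10.70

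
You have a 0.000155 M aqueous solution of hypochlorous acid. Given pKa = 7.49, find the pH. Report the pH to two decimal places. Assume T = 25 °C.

HOCl ⇌ OCl- + H+
Ka = 10^(−7.49) = 3.24 × 10^-8
From the ICE table, Ka = x²/(0.000155 − x) = 3.24 × 10^-8.
Assume x ≪ 0.000155: x ≈ √(3.24 × 10^-8 × 0.000155) = 2.24 × 10^-6 M
Check: 1.4% ionized — well under 5%, approximation valid.
pH = −log[H+] = −log(2.24 × 10^-6) = 5.65

pH = 5.65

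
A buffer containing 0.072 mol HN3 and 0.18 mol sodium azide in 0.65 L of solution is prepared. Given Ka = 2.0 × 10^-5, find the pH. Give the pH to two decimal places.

pH = 5.10

pKa = −log(2.0 × 10^-5) = 4.699
Using pH = pKa + log([base]/[acid]) with [base]/[acid] = 0.18/0.072:
pH = 4.699 + (+0.398) = 5.10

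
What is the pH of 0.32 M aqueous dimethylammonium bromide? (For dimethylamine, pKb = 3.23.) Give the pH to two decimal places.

(CH3)2NH2+ is the conjugate acid of the weak base (CH3)2NH.
Kb = 10^(−3.23) = 5.89 × 10^-4
Ka = Kw/Kb = 1.0×10^-14 / 5.89 × 10^-4 = 1.70 × 10^-11
Let x = [H+] at equilibrium. Ka = x²/(0.32 − x).
Since Ka ≪ C₀, x ≈ √(Ka·C₀) = 2.33 × 10^-6 M.
pH = −log(2.33 × 10^-6) = 5.63

pH = 5.63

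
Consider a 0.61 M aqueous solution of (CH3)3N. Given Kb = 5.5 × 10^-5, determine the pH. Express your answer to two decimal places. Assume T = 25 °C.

(CH3)3N + H2O ⇌ (CH3)3NH+ + OH-
Kb = x²/(0.61 − x) = 5.5 × 10^-5
Neglecting x in the denominator: x = √(5.5 × 10^-5 × 0.61) = 5.79 × 10^-3 M
(x/C₀ = 0.95% < 5%, so the approximation holds.)
pOH = 2.24, so pH = 14.00 − pOH = 11.76

pH = 11.76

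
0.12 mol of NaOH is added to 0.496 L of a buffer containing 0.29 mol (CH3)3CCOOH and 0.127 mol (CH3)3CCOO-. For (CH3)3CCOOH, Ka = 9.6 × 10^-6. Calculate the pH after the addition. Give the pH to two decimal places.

OH- converts (CH3)3CCOOH to (CH3)3CCOO-: (CH3)3CCOOH → 0.17 mol, (CH3)3CCOO- → 0.247 mol.
pKa = −log(9.6 × 10^-6) = 5.018
Henderson–Hasselbalch with mole ratio 0.247/0.17: pH = 5.018 + (+0.162)

pH = 5.18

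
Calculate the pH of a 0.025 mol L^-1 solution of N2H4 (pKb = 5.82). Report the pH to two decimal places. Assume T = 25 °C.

pH = 10.29

N2H4 + H2O ⇌ N2H5+ + OH-
Kb = 10^(−5.82) = 1.51 × 10^-6
From the ICE table, Kb = x²/(0.025 − x) = 1.51 × 10^-6.
Since Kb ≪ C₀, x ≈ √(Kb·C₀) = 1.94 × 10^-4 M.
pOH = 3.71, so pH = 14.00 − pOH = 10.29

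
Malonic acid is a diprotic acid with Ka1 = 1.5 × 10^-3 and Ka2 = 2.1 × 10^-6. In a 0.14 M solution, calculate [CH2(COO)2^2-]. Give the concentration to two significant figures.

First ionization gives [H+] ≈ [CH2(COOH)COO-] = 1.38 × 10^-2 M.
Second step: Ka2 = [H+][CH2(COO)2^2-]/[CH2(COOH)COO-] ≈ [CH2(COO)2^2-] (since [H+] ≈ [CH2(COOH)COO-]).
So [CH2(COO)2^2-] ≈ Ka2.

2.1 × 10^-6 M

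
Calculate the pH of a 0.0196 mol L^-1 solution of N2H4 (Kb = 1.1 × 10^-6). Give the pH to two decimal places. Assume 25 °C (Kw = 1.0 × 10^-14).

N2H4 + H2O ⇌ N2H5+ + OH-
Kb = [OH-]²/(0.0196 − [OH-]) = 1.1 × 10^-6
Neglecting [OH-] in the denominator: [OH-] = √(1.1 × 10^-6 × 0.0196) = 1.47 × 10^-4 M
([OH-]/C₀ = 0.75% < 5%, so the approximation holds.)
pOH = −log(1.47 × 10^-4) = 3.83; pH = 14.00 − 3.83 = 10.17

pH = 10.17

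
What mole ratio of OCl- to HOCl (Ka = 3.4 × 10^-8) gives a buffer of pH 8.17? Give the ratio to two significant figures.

ratio = 5.0

pKa = -log(3.4 × 10^-8) = 7.469
pH = pKa + log(r) ⇒ log(r) = 8.17 − 7.469 = +0.701
r = [OCl-]/[HOCl] = 10^(+0.701) = 5.02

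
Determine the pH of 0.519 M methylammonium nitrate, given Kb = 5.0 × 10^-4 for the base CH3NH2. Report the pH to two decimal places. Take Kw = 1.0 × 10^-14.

pH = 5.49

CH3NH3+ is the conjugate acid of the weak base CH3NH2.
Ka = Kw/Kb = 1.0×10^-14 / 5.0 × 10^-4 = 2.00 × 10^-11
From the ICE table, Ka = [H+]²/(0.519 − [H+]) = 2.00 × 10^-11.
Neglecting [H+] in the denominator: [H+] = √(2.00 × 10^-11 × 0.519) = 3.22 × 10^-6 M
pH = −log[H+] = −log(3.22 × 10^-6) = 5.49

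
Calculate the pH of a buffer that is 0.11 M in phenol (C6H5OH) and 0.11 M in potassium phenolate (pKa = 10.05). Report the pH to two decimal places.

pH = 10.05

Henderson–Hasselbalch: pH = pKa + log([C6H5O-]/[C6H5OH]) = 10.05 + log(0.11/0.11)
pH = 10.05 + (+0.000) = 10.05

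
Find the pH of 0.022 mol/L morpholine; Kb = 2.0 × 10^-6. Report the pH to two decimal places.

pH = 10.32

C4H8ONH + H2O ⇌ C4H8ONH2+ + OH-
Kb = [OH-]²/(0.022 − [OH-]) = 2.0 × 10^-6
Since Kb ≪ C₀, [OH-] ≈ √(Kb·C₀) = 2.10 × 10^-4 M.
Check: 0.95% ionized — well under 5%, approximation valid.
pOH = −log(2.10 × 10^-4) = 3.68; pH = 14.00 − 3.68 = 10.32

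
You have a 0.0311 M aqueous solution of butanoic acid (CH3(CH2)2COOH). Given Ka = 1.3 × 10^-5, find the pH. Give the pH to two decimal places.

CH3(CH2)2COOH ⇌ CH3(CH2)2COO- + H+
From the ICE table, Ka = [H+]²/(0.0311 − [H+]) = 1.3 × 10^-5.
Assume [H+] ≪ 0.0311: [H+] ≈ √(1.3 × 10^-5 × 0.0311) = 6.36 × 10^-4 M
([H+]/C₀ = 2% < 5%, so the approximation holds.)
pH = −log(6.36 × 10^-4) = 3.20

pH = 3.20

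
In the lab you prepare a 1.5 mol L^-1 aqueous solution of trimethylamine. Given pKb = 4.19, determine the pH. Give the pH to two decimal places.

pH = 11.99

(CH3)3N + H2O ⇌ (CH3)3NH+ + OH-
Kb = 10^(−4.19) = 6.46 × 10^-5
From the ICE table, Kb = x²/(1.5 − x) = 6.46 × 10^-5.
Assume x ≪ 1.5: x ≈ √(6.46 × 10^-5 × 1.5) = 9.84 × 10^-3 M
Check: 0.66% ionized — well under 5%, approximation valid.
pOH = 2.01, so pH = 14.00 − pOH = 11.99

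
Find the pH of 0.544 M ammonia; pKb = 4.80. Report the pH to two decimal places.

pH = 11.47

NH3 + H2O ⇌ NH4+ + OH-
Kb = 10^(−4.80) = 1.58 × 10^-5
From the ICE table, Kb = [OH-]²/(0.544 − [OH-]) = 1.58 × 10^-5.
Assume [OH-] ≪ 0.544: [OH-] ≈ √(1.58 × 10^-5 × 0.544) = 2.93 × 10^-3 M
Check: 0.54% ionized — well under 5%, approximation valid.
pOH = 2.53, so pH = 14.00 − pOH = 11.47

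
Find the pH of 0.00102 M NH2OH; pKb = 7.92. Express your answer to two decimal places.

pH = 8.54

NH2OH + H2O ⇌ NH3OH+ + OH-
Kb = 10^(−7.92) = 1.20 × 10^-8
Let x = [OH-] at equilibrium. Kb = x²/(0.00102 − x).
Assume x ≪ 0.00102: x ≈ √(1.20 × 10^-8 × 0.00102) = 3.50 × 10^-6 M
(x/C₀ = 0.34% < 5%, so the approximation holds.)
pOH = 5.46, so pH = 14.00 − pOH = 8.54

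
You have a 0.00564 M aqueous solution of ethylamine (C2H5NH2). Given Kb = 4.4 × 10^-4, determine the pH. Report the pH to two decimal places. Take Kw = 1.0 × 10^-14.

C2H5NH2 + H2O ⇌ C2H5NH3+ + OH-
From the ICE table, Kb = [OH-]²/(0.00564 − [OH-]) = 4.4 × 10^-4.
The 5% rule fails; solving [OH-]² + Kb·[OH-] − Kb·C₀ = 0 exactly:
[OH-] = [−0.00044 + √(0.00044² + 9.93e-06)]/2 = 1.37 × 10^-3 M
pOH = −log(1.37 × 10^-3) = 2.86; pH = 14.00 − 2.86 = 11.14

pH = 11.14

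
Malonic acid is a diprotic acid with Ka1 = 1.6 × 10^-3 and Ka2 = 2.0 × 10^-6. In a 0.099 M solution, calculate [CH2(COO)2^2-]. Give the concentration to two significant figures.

First ionization gives [H+] ≈ [CH2(COOH)COO-] = 1.18 × 10^-2 M.
Second step: Ka2 = [H+][CH2(COO)2^2-]/[CH2(COOH)COO-] ≈ [CH2(COO)2^2-] (since [H+] ≈ [CH2(COOH)COO-]).
So [CH2(COO)2^2-] ≈ Ka2.

2.0 × 10^-6 M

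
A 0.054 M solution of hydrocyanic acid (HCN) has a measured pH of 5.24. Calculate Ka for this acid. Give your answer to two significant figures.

[H+] = 10^(-5.24) = 5.75 × 10^-6 M
At equilibrium [HA] = 0.054 − 5.75 × 10^-6 = 5.40 × 10^-2 M
Ka = [H+][A-]/[HA] = (5.75 × 10^-6)² / 5.40 × 10^-2 = 6.1 × 10^-10

Ka = 6.1 × 10^-10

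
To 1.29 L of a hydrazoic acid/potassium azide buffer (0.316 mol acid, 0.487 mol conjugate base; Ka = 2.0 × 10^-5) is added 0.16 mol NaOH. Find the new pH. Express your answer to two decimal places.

pH = 5.32

OH- converts HN3 to N3-: HN3 → 0.156 mol, N3- → 0.647 mol.
pKa = −log(2.0 × 10^-5) = 4.699
Henderson–Hasselbalch with mole ratio 0.647/0.156: pH = 4.699 + (+0.618)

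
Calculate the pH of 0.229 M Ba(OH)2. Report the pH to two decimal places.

pH = 13.66

Ba(OH)2 is a strong base (each formula unit releases 2 OH-); [OH-] = 0.458 M.
pOH = -log(0.458) = 0.34
pH = 14.00 - 0.34 = 13.66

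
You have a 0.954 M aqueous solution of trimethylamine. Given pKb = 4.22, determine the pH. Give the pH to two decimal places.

(CH3)3N + H2O ⇌ (CH3)3NH+ + OH-
Kb = 10^(−4.22) = 6.03 × 10^-5
Kb = x²/(0.954 − x) = 6.03 × 10^-5
Since Kb ≪ C₀, x ≈ √(Kb·C₀) = 7.58 × 10^-3 M.
(x/C₀ = 0.8% < 5%, so the approximation holds.)
pOH = 2.12, so pH = 14.00 − pOH = 11.88

pH = 11.88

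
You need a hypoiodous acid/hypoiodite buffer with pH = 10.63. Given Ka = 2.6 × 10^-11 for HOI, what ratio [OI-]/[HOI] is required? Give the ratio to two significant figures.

ratio = 1.1

pKa = -log(2.6 × 10^-11) = 10.585
pH = pKa + log(r) ⇒ log(r) = 10.63 − 10.585 = +0.045
r = [OI-]/[HOI] = 10^(+0.045) = 1.11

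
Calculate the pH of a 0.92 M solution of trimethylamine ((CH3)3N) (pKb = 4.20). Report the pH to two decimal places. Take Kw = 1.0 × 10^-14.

(CH3)3N + H2O ⇌ (CH3)3NH+ + OH-
Kb = 10^(−4.20) = 6.31 × 10^-5
Kb = x²/(0.92 − x) = 6.31 × 10^-5
Neglecting x in the denominator: x = √(6.31 × 10^-5 × 0.92) = 7.62 × 10^-3 M
pOH = −log(7.62 × 10^-3) = 2.12; pH = 14.00 − 2.12 = 11.88

pH = 11.88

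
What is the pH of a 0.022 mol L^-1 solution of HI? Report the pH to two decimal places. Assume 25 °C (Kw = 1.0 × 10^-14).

pH = 1.66

HI is a strong acid and dissociates completely, so [H+] = 0.022 M.
pH = -log(0.022) = 1.66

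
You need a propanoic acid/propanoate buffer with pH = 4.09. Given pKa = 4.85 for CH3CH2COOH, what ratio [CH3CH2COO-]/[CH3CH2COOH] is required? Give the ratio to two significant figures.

ratio = 0.17

pH = pKa + log(r) ⇒ log(r) = 4.09 − 4.85 = -0.76
r = [CH3CH2COO-]/[CH3CH2COOH] = 10^(-0.76) = 0.174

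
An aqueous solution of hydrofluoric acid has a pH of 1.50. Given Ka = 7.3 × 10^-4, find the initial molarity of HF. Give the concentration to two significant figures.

C₀ = 1.4 M

[H+] = 10^(-1.50) = 3.16 × 10^-2 M = x
Ka = x²/(C₀ − x) ⇒ C₀ = x + x²/Ka
C₀ = 3.16 × 10^-2 + (3.16 × 10^-2)²/(7.3 × 10^-4) = 1.40 M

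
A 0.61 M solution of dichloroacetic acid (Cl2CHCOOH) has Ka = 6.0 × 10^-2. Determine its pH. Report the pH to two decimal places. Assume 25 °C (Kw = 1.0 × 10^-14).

Cl2CHCOOH ⇌ Cl2CHCOO- + H+
Ka = [H+]²/(0.61 − [H+]) = 6.0 × 10^-2
[H+] is not negligible relative to C₀; solve [H+]² + 0.06·[H+] − 0.0366 = 0.
[H+] = [−0.06 + √(0.06² + 0.146)]/2 = 1.64 × 10^-1 M
pH = −log(1.64 × 10^-1) = 0.79

pH = 0.79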